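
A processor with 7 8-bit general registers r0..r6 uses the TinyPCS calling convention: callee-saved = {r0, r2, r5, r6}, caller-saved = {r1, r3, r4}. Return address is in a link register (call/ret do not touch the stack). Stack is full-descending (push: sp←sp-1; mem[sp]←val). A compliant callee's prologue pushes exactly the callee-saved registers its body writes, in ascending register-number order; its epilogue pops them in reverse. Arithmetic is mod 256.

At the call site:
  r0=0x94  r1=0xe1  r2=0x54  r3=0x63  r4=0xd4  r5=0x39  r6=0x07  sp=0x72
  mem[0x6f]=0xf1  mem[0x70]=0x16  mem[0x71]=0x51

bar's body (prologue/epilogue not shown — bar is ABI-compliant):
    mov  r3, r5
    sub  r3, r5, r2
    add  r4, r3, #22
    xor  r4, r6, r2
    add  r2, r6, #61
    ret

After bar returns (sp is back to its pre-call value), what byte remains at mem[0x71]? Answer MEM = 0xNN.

MEM = 0x54

prologue: push r2 → mem[0x71]=0x54, sp=0x71
body[0] mov  r3, r5 → r3=0x39
body[1] sub  r3, r5, r2 → r3=0xe5
body[2] add  r4, r3, #22 → r4=0xfb
body[3] xor  r4, r6, r2 → r4=0x53
body[4] add  r2, r6, #61 → r2=0x44
epilogue: pop r2=0x54, sp=0x72
prologue pushed ['r2'] at ['0x71']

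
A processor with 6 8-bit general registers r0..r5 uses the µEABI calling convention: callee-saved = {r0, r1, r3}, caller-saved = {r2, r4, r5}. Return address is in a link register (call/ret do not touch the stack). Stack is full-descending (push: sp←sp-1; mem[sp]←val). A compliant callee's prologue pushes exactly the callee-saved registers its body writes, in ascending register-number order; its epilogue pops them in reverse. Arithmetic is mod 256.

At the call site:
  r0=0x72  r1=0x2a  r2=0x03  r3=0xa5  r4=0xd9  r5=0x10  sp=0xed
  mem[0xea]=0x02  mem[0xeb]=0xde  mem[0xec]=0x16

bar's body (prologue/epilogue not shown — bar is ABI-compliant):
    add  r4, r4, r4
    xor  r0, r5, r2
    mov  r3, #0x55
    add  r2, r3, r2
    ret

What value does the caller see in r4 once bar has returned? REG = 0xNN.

REG = 0xb2

prologue: push r0 → mem[0xec]=0x72, sp=0xec
prologue: push r3 → mem[0xeb]=0xa5, sp=0xeb
body[0] add  r4, r4, r4 → r4=0xb2
body[1] xor  r0, r5, r2 → r0=0x13
body[2] mov  r3, #0x55 → r3=0x55
body[3] add  r2, r3, r2 → r2=0x58
epilogue: pop r3=0xa5, sp=0xec
epilogue: pop r0=0x72, sp=0xed
r4 is caller-saved → body value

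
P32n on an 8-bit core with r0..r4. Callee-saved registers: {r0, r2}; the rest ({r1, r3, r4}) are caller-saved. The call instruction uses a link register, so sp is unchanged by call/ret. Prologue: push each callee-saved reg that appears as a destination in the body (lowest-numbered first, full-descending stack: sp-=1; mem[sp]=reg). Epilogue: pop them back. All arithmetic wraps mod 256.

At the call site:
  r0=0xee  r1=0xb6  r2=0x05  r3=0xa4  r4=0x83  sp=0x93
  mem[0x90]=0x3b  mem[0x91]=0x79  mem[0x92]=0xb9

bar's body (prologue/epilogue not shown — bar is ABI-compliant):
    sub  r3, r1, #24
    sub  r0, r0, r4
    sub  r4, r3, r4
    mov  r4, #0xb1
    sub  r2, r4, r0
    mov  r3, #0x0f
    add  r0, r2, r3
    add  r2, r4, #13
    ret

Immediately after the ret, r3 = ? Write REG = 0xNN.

prologue: push r0 -> mem[0x92]=0xee, sp=0x92
prologue: push r2 -> mem[0x91]=0x05, sp=0x91
body[0] sub  r3, r1, #24 -> r3=0x9e
body[1] sub  r0, r0, r4 -> r0=0x6b
body[2] sub  r4, r3, r4 -> r4=0x1b
body[3] mov  r4, #0xb1 -> r4=0xb1
body[4] sub  r2, r4, r0 -> r2=0x46
body[5] mov  r3, #0x0f -> r3=0x0f
body[6] add  r0, r2, r3 -> r0=0x55
body[7] add  r2, r4, #13 -> r2=0xbe
epilogue: pop r2=0x05, sp=0x92
epilogue: pop r0=0xee, sp=0x93
r3 is caller-saved -> body value

REG = 0x0f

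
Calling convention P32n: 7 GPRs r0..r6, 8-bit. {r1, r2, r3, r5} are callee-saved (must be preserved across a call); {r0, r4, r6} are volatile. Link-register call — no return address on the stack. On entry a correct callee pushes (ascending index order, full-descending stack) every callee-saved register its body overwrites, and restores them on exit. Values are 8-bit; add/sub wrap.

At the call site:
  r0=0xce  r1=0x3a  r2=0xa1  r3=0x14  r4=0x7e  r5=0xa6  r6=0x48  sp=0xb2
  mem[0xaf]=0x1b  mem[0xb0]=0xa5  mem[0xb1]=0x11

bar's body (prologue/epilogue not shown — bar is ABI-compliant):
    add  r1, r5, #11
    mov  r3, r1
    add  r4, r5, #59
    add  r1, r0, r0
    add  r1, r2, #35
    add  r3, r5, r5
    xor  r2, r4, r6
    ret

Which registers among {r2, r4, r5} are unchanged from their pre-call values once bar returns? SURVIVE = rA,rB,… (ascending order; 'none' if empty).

SURVIVE = r2,r5

prologue: push r1 → mem[0xb1]=0x3a, sp=0xb1
prologue: push r2 → mem[0xb0]=0xa1, sp=0xb0
prologue: push r3 → mem[0xaf]=0x14, sp=0xaf
body[0] add  r1, r5, #11 → r1=0xb1
body[1] mov  r3, r1 → r3=0xb1
body[2] add  r4, r5, #59 → r4=0xe1
body[3] add  r1, r0, r0 → r1=0x9c
body[4] add  r1, r2, #35 → r1=0xc4
body[5] add  r3, r5, r5 → r3=0x4c
body[6] xor  r2, r4, r6 → r2=0xa9
epilogue: pop r3=0x14, sp=0xb0
epilogue: pop r2=0xa1, sp=0xb1
epilogue: pop r1=0x3a, sp=0xb2
r2: callee-saved, written=True
r4: caller-saved, written=True
r5: callee-saved, written=False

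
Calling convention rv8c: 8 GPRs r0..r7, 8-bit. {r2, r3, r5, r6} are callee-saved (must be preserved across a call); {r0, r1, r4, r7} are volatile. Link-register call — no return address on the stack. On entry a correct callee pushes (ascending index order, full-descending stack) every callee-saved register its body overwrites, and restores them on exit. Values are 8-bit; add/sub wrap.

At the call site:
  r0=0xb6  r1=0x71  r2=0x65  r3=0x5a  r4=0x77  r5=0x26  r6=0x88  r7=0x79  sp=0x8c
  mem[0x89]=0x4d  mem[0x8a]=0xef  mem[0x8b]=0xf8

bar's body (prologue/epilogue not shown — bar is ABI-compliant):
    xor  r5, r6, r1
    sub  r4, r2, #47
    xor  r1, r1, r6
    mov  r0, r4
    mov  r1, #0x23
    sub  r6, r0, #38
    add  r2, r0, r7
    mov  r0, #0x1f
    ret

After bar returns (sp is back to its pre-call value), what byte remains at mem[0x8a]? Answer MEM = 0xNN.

prologue: push r2 → mem[0x8b]=0x65, sp=0x8b
prologue: push r5 → mem[0x8a]=0x26, sp=0x8a
prologue: push r6 → mem[0x89]=0x88, sp=0x89
body[0] xor  r5, r6, r1 → r5=0xf9
body[1] sub  r4, r2, #47 → r4=0x36
body[2] xor  r1, r1, r6 → r1=0xf9
body[3] mov  r0, r4 → r0=0x36
body[4] mov  r1, #0x23 → r1=0x23
body[5] sub  r6, r0, #38 → r6=0x10
body[6] add  r2, r0, r7 → r2=0xaf
body[7] mov  r0, #0x1f → r0=0x1f
epilogue: pop r6=0x88, sp=0x8a
epilogue: pop r5=0x26, sp=0x8b
epilogue: pop r2=0x65, sp=0x8c
prologue pushed ['r2', 'r5', 'r6'] at ['0x8b', '0x8a', '0x89']

MEM = 0x26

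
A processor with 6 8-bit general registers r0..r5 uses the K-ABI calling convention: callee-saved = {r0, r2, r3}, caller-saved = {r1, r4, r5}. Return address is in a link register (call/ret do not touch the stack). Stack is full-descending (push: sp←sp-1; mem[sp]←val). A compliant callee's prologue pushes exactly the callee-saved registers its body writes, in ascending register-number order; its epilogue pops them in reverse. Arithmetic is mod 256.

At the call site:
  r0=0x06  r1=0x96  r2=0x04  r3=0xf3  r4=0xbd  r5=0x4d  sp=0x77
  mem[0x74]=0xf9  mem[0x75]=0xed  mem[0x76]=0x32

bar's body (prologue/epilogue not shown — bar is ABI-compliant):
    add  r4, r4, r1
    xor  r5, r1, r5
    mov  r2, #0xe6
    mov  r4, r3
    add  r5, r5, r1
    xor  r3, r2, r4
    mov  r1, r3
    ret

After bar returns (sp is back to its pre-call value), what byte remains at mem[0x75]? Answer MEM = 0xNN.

MEM = 0xf3

prologue: push r2 → mem[0x76]=0x04, sp=0x76
prologue: push r3 → mem[0x75]=0xf3, sp=0x75
body[0] add  r4, r4, r1 → r4=0x53
body[1] xor  r5, r1, r5 → r5=0xdb
body[2] mov  r2, #0xe6 → r2=0xe6
body[3] mov  r4, r3 → r4=0xf3
body[4] add  r5, r5, r1 → r5=0x71
body[5] xor  r3, r2, r4 → r3=0x15
body[6] mov  r1, r3 → r1=0x15
epilogue: pop r3=0xf3, sp=0x76
epilogue: pop r2=0x04, sp=0x77
prologue pushed ['r2', 'r3'] at ['0x76', '0x75']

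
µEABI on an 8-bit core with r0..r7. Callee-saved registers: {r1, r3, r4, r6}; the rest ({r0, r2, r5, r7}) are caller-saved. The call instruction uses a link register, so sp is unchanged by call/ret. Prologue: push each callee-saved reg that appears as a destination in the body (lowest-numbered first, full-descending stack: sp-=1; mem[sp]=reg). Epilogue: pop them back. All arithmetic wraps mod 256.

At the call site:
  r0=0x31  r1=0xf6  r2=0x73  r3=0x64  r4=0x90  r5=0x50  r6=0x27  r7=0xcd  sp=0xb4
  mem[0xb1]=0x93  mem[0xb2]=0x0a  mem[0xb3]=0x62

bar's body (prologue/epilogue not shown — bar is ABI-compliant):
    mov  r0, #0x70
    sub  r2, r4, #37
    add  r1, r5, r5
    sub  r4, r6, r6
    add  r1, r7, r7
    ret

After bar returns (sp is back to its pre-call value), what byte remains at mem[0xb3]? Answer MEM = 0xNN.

MEM = 0xf6

prologue: push r1 → mem[0xb3]=0xf6, sp=0xb3
prologue: push r4 → mem[0xb2]=0x90, sp=0xb2
body[0] mov  r0, #0x70 → r0=0x70
body[1] sub  r2, r4, #37 → r2=0x6b
body[2] add  r1, r5, r5 → r1=0xa0
body[3] sub  r4, r6, r6 → r4=0x00
body[4] add  r1, r7, r7 → r1=0x9a
epilogue: pop r4=0x90, sp=0xb3
epilogue: pop r1=0xf6, sp=0xb4
prologue pushed ['r1', 'r4'] at ['0xb3', '0xb2']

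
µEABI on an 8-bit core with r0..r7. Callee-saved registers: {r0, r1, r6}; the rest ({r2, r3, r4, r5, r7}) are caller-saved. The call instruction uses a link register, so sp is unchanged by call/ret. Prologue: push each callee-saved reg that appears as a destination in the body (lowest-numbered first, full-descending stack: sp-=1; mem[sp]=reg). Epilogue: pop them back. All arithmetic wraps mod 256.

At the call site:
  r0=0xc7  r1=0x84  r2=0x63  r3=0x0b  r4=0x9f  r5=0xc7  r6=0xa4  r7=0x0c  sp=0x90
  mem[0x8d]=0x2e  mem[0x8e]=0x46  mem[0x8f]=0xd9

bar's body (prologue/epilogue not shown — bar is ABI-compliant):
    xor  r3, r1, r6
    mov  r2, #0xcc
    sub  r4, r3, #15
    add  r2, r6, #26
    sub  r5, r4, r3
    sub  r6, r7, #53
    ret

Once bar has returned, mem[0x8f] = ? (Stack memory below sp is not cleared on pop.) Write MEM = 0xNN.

MEM = 0xa4

prologue: push r6 → mem[0x8f]=0xa4, sp=0x8f
body[0] xor  r3, r1, r6 → r3=0x20
body[1] mov  r2, #0xcc → r2=0xcc
body[2] sub  r4, r3, #15 → r4=0x11
body[3] add  r2, r6, #26 → r2=0xbe
body[4] sub  r5, r4, r3 → r5=0xf1
body[5] sub  r6, r7, #53 → r6=0xd7
epilogue: pop r6=0xa4, sp=0x90
prologue pushed ['r6'] at ['0x8f']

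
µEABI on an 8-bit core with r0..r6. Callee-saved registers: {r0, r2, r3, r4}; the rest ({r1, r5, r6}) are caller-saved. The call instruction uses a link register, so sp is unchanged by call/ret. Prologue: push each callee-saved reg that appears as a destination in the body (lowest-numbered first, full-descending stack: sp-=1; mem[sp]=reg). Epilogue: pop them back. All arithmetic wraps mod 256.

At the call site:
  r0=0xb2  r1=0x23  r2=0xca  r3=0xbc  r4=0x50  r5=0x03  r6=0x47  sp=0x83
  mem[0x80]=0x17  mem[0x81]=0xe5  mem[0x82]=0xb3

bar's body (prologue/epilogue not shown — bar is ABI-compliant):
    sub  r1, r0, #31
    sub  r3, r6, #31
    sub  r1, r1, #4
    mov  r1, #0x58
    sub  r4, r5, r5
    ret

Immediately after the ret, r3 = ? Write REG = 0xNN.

prologue: push r3 -> mem[0x82]=0xbc, sp=0x82
prologue: push r4 -> mem[0x81]=0x50, sp=0x81
body[0] sub  r1, r0, #31 -> r1=0x93
body[1] sub  r3, r6, #31 -> r3=0x28
body[2] sub  r1, r1, #4 -> r1=0x8f
body[3] mov  r1, #0x58 -> r1=0x58
body[4] sub  r4, r5, r5 -> r4=0x00
epilogue: pop r4=0x50, sp=0x82
epilogue: pop r3=0xbc, sp=0x83
r3 is callee-saved -> restored

REG = 0xbc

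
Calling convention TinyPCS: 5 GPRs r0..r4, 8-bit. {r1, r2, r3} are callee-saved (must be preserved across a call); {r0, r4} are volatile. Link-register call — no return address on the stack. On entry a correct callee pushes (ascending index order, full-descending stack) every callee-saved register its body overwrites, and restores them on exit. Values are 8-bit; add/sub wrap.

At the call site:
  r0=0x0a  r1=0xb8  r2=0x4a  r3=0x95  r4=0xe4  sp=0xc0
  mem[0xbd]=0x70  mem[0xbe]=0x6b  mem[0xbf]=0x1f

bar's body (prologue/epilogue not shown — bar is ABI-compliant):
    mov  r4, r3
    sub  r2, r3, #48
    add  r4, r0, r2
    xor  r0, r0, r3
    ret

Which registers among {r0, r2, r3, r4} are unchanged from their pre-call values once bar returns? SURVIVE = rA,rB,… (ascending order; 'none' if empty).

prologue: push r2 → mem[0xbf]=0x4a, sp=0xbf
body[0] mov  r4, r3 → r4=0x95
body[1] sub  r2, r3, #48 → r2=0x65
body[2] add  r4, r0, r2 → r4=0x6f
body[3] xor  r0, r0, r3 → r0=0x9f
epilogue: pop r2=0x4a, sp=0xc0
r0: caller-saved, written=True
r2: callee-saved, written=True
r3: callee-saved, written=False
r4: caller-saved, written=True

SURVIVE = r2,r3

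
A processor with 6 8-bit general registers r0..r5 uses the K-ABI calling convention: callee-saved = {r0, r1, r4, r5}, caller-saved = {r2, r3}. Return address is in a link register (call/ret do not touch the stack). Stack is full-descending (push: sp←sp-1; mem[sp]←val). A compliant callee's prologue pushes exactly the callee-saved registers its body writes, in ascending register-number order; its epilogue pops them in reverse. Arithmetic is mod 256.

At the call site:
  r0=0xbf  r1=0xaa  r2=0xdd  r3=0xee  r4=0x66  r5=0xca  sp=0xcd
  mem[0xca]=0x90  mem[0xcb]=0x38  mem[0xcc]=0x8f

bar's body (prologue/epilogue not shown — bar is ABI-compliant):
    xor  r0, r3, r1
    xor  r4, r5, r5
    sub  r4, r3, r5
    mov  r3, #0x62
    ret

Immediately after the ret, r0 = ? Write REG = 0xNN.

REG = 0xbf

prologue: push r0 -> mem[0xcc]=0xbf, sp=0xcc
prologue: push r4 -> mem[0xcb]=0x66, sp=0xcb
body[0] xor  r0, r3, r1 -> r0=0x44
body[1] xor  r4, r5, r5 -> r4=0x00
body[2] sub  r4, r3, r5 -> r4=0x24
body[3] mov  r3, #0x62 -> r3=0x62
epilogue: pop r4=0x66, sp=0xcc
epilogue: pop r0=0xbf, sp=0xcd
r0 is callee-saved -> restored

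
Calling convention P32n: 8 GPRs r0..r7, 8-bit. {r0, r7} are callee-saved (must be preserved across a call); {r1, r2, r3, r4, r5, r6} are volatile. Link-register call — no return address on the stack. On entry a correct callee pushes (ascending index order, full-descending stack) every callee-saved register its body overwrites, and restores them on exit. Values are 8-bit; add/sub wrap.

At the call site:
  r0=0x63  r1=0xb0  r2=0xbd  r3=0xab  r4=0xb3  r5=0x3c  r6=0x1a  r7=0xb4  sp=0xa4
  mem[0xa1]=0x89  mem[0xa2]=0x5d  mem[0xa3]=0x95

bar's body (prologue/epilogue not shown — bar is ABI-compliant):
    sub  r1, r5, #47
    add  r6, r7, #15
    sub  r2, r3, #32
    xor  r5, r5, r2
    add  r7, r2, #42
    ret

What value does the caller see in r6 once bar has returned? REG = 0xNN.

REG = 0xc3

prologue: push r7 → mem[0xa3]=0xb4, sp=0xa3
body[0] sub  r1, r5, #47 → r1=0x0d
body[1] add  r6, r7, #15 → r6=0xc3
body[2] sub  r2, r3, #32 → r2=0x8b
body[3] xor  r5, r5, r2 → r5=0xb7
body[4] add  r7, r2, #42 → r7=0xb5
epilogue: pop r7=0xb4, sp=0xa4
r6 is caller-saved → body value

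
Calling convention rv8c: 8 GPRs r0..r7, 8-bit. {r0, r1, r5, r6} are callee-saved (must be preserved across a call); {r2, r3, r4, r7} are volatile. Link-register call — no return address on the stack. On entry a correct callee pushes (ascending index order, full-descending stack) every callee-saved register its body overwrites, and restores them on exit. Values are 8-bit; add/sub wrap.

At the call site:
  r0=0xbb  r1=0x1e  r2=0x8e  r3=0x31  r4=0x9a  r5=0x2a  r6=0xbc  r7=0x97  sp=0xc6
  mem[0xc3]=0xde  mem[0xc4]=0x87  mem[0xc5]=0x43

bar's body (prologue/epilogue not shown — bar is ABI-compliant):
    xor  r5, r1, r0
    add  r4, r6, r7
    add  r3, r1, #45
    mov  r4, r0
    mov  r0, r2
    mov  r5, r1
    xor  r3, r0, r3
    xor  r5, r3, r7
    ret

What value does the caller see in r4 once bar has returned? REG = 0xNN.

REG = 0xbb

prologue: push r0 → mem[0xc5]=0xbb, sp=0xc5
prologue: push r5 → mem[0xc4]=0x2a, sp=0xc4
body[0] xor  r5, r1, r0 → r5=0xa5
body[1] add  r4, r6, r7 → r4=0x53
body[2] add  r3, r1, #45 → r3=0x4b
body[3] mov  r4, r0 → r4=0xbb
body[4] mov  r0, r2 → r0=0x8e
body[5] mov  r5, r1 → r5=0x1e
body[6] xor  r3, r0, r3 → r3=0xc5
body[7] xor  r5, r3, r7 → r5=0x52
epilogue: pop r5=0x2a, sp=0xc5
epilogue: pop r0=0xbb, sp=0xc6
r4 is caller-saved → body value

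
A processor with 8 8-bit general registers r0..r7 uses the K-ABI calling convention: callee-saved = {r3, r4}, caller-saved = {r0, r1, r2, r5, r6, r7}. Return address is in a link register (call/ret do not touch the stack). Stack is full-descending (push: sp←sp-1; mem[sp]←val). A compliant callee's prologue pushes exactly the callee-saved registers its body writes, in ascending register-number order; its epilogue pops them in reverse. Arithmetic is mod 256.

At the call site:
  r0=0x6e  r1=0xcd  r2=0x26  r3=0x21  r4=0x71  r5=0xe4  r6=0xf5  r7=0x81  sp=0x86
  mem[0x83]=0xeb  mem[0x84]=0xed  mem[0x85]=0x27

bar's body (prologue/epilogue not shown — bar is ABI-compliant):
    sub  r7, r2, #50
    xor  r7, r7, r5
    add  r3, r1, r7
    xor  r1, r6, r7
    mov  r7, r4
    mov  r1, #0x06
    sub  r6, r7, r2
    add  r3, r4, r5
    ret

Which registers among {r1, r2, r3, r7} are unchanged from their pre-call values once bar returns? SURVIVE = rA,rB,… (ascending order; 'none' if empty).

prologue: push r3 → mem[0x85]=0x21, sp=0x85
body[0] sub  r7, r2, #50 → r7=0xf4
body[1] xor  r7, r7, r5 → r7=0x10
body[2] add  r3, r1, r7 → r3=0xdd
body[3] xor  r1, r6, r7 → r1=0xe5
body[4] mov  r7, r4 → r7=0x71
body[5] mov  r1, #0x06 → r1=0x06
body[6] sub  r6, r7, r2 → r6=0x4b
body[7] add  r3, r4, r5 → r3=0x55
epilogue: pop r3=0x21, sp=0x86
r1: caller-saved, written=True
r2: caller-saved, written=False
r3: callee-saved, written=True
r7: caller-saved, written=True

SURVIVE = r2,r3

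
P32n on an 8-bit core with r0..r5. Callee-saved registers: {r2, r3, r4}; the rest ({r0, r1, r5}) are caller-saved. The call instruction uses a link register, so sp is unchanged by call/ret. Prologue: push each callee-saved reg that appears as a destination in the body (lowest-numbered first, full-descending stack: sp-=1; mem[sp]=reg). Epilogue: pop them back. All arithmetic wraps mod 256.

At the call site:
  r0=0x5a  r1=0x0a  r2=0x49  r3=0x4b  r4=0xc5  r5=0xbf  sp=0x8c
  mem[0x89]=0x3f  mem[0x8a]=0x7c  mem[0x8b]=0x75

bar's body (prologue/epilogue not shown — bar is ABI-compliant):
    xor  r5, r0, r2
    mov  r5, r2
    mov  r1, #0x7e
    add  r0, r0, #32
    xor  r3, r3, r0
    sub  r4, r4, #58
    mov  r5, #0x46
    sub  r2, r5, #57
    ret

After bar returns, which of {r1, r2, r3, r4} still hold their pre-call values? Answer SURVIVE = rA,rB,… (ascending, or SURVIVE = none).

prologue: push r2 -> mem[0x8b]=0x49, sp=0x8b
prologue: push r3 -> mem[0x8a]=0x4b, sp=0x8a
prologue: push r4 -> mem[0x89]=0xc5, sp=0x89
body[0] xor  r5, r0, r2 -> r5=0x13
body[1] mov  r5, r2 -> r5=0x49
body[2] mov  r1, #0x7e -> r1=0x7e
body[3] add  r0, r0, #32 -> r0=0x7a
body[4] xor  r3, r3, r0 -> r3=0x31
body[5] sub  r4, r4, #58 -> r4=0x8b
body[6] mov  r5, #0x46 -> r5=0x46
body[7] sub  r2, r5, #57 -> r2=0x0d
epilogue: pop r4=0xc5, sp=0x8a
epilogue: pop r3=0x4b, sp=0x8b
epilogue: pop r2=0x49, sp=0x8c
r1: caller-saved, written=True
r2: callee-saved, written=True
r3: callee-saved, written=True
r4: callee-saved, written=True

SURVIVE = r2,r3,r4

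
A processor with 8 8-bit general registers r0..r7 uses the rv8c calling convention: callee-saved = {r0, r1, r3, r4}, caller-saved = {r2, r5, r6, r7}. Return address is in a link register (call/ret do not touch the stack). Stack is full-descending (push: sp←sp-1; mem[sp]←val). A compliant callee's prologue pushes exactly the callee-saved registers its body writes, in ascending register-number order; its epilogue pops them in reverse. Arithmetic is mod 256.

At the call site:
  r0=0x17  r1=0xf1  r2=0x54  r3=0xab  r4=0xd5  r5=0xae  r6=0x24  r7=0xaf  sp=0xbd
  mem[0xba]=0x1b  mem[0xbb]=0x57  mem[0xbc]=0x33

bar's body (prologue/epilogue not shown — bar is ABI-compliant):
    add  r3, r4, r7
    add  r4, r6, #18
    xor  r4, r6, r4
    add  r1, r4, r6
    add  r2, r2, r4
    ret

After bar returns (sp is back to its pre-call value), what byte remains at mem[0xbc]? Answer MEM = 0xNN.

MEM = 0xf1

prologue: push r1 → mem[0xbc]=0xf1, sp=0xbc
prologue: push r3 → mem[0xbb]=0xab, sp=0xbb
prologue: push r4 → mem[0xba]=0xd5, sp=0xba
body[0] add  r3, r4, r7 → r3=0x84
body[1] add  r4, r6, #18 → r4=0x36
body[2] xor  r4, r6, r4 → r4=0x12
body[3] add  r1, r4, r6 → r1=0x36
body[4] add  r2, r2, r4 → r2=0x66
epilogue: pop r4=0xd5, sp=0xbb
epilogue: pop r3=0xab, sp=0xbc
epilogue: pop r1=0xf1, sp=0xbd
prologue pushed ['r1', 'r3', 'r4'] at ['0xbc', '0xbb', '0xba']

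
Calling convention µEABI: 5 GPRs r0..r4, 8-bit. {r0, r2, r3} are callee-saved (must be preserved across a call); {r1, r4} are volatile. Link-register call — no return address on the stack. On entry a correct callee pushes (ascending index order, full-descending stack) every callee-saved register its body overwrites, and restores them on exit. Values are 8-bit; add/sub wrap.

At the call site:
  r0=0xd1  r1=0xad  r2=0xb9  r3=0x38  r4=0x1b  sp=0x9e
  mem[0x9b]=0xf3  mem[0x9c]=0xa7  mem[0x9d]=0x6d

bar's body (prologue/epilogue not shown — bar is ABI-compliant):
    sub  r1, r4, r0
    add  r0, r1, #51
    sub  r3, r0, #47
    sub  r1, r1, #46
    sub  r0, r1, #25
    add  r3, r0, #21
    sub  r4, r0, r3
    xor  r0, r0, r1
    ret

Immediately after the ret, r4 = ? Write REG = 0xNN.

prologue: push r0 -> mem[0x9d]=0xd1, sp=0x9d
prologue: push r3 -> mem[0x9c]=0x38, sp=0x9c
body[0] sub  r1, r4, r0 -> r1=0x4a
body[1] add  r0, r1, #51 -> r0=0x7d
body[2] sub  r3, r0, #47 -> r3=0x4e
body[3] sub  r1, r1, #46 -> r1=0x1c
body[4] sub  r0, r1, #25 -> r0=0x03
body[5] add  r3, r0, #21 -> r3=0x18
body[6] sub  r4, r0, r3 -> r4=0xeb
body[7] xor  r0, r0, r1 -> r0=0x1f
epilogue: pop r3=0x38, sp=0x9d
epilogue: pop r0=0xd1, sp=0x9e
r4 is caller-saved -> body value

REG = 0xeb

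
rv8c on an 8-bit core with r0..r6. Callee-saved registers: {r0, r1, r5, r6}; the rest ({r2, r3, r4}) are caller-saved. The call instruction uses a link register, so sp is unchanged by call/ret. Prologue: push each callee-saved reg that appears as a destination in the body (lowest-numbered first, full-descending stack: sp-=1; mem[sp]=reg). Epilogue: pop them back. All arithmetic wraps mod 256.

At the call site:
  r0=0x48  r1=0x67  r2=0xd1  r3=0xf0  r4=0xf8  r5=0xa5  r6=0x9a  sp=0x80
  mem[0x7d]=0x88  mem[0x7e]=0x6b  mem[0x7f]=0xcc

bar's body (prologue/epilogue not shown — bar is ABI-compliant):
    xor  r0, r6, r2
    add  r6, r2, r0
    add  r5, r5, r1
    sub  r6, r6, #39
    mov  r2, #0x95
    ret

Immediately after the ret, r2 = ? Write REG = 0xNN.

prologue: push r0 → mem[0x7f]=0x48, sp=0x7f
prologue: push r5 → mem[0x7e]=0xa5, sp=0x7e
prologue: push r6 → mem[0x7d]=0x9a, sp=0x7d
body[0] xor  r0, r6, r2 → r0=0x4b
body[1] add  r6, r2, r0 → r6=0x1c
body[2] add  r5, r5, r1 → r5=0x0c
body[3] sub  r6, r6, #39 → r6=0xf5
body[4] mov  r2, #0x95 → r2=0x95
epilogue: pop r6=0x9a, sp=0x7e
epilogue: pop r5=0xa5, sp=0x7f
epilogue: pop r0=0x48, sp=0x80
r2 is caller-saved → body value

REG = 0x95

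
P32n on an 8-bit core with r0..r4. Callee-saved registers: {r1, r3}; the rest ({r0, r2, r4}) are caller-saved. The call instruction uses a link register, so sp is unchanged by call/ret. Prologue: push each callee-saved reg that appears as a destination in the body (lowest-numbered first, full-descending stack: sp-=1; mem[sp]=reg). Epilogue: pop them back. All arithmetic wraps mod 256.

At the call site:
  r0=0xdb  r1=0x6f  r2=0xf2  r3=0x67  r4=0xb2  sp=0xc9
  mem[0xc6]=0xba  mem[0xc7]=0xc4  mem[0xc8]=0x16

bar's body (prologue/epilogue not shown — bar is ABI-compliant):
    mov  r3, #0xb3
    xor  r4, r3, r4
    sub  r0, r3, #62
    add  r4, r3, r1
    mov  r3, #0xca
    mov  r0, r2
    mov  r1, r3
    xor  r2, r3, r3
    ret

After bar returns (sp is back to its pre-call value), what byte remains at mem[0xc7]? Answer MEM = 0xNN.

prologue: push r1 → mem[0xc8]=0x6f, sp=0xc8
prologue: push r3 → mem[0xc7]=0x67, sp=0xc7
body[0] mov  r3, #0xb3 → r3=0xb3
body[1] xor  r4, r3, r4 → r4=0x01
body[2] sub  r0, r3, #62 → r0=0x75
body[3] add  r4, r3, r1 → r4=0x22
body[4] mov  r3, #0xca → r3=0xca
body[5] mov  r0, r2 → r0=0xf2
body[6] mov  r1, r3 → r1=0xca
body[7] xor  r2, r3, r3 → r2=0x00
epilogue: pop r3=0x67, sp=0xc8
epilogue: pop r1=0x6f, sp=0xc9
prologue pushed ['r1', 'r3'] at ['0xc8', '0xc7']

MEM = 0x67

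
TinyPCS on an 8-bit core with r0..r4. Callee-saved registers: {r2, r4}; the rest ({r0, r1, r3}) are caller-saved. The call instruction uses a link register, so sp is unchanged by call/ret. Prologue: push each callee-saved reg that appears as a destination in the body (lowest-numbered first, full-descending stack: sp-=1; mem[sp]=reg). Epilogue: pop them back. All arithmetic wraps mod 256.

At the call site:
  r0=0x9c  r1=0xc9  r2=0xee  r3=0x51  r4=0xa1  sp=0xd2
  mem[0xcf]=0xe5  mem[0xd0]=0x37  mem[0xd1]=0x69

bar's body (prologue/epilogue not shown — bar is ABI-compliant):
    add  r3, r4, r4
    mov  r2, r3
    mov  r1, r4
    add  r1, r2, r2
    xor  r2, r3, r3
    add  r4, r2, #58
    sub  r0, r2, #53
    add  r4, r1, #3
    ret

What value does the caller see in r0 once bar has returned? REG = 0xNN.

REG = 0xcb

prologue: push r2 -> mem[0xd1]=0xee, sp=0xd1
prologue: push r4 -> mem[0xd0]=0xa1, sp=0xd0
body[0] add  r3, r4, r4 -> r3=0x42
body[1] mov  r2, r3 -> r2=0x42
body[2] mov  r1, r4 -> r1=0xa1
body[3] add  r1, r2, r2 -> r1=0x84
body[4] xor  r2, r3, r3 -> r2=0x00
body[5] add  r4, r2, #58 -> r4=0x3a
body[6] sub  r0, r2, #53 -> r0=0xcb
body[7] add  r4, r1, #3 -> r4=0x87
epilogue: pop r4=0xa1, sp=0xd1
epilogue: pop r2=0xee, sp=0xd2
r0 is caller-saved -> body value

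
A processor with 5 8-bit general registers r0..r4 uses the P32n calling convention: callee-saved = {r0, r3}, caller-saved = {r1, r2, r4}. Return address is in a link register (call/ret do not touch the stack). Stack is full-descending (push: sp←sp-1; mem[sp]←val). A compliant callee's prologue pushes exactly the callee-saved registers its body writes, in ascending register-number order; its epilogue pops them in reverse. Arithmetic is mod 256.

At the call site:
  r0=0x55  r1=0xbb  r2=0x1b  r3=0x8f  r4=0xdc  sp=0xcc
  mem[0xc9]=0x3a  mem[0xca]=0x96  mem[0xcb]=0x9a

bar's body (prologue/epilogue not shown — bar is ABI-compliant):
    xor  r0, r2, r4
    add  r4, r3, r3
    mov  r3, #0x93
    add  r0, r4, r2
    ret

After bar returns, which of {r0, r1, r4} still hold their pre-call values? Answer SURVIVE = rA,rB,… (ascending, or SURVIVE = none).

prologue: push r0 → mem[0xcb]=0x55, sp=0xcb
prologue: push r3 → mem[0xca]=0x8f, sp=0xca
body[0] xor  r0, r2, r4 → r0=0xc7
body[1] add  r4, r3, r3 → r4=0x1e
body[2] mov  r3, #0x93 → r3=0x93
body[3] add  r0, r4, r2 → r0=0x39
epilogue: pop r3=0x8f, sp=0xcb
epilogue: pop r0=0x55, sp=0xcc
r0: callee-saved, written=True
r1: caller-saved, written=False
r4: caller-saved, written=True

SURVIVE = r0,r1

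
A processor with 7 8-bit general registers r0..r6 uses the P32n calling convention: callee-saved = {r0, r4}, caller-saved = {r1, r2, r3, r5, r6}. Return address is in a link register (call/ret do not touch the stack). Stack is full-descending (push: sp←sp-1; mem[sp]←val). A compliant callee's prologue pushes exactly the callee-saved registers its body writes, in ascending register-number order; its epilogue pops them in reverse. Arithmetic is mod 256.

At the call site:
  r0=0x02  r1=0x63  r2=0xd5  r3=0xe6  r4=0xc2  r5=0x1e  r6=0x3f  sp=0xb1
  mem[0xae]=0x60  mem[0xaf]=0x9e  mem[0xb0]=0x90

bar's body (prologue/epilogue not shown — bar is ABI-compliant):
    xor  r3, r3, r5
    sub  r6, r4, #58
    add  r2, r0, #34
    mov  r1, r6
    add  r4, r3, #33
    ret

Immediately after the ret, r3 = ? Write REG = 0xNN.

prologue: push r4 -> mem[0xb0]=0xc2, sp=0xb0
body[0] xor  r3, r3, r5 -> r3=0xf8
body[1] sub  r6, r4, #58 -> r6=0x88
body[2] add  r2, r0, #34 -> r2=0x24
body[3] mov  r1, r6 -> r1=0x88
body[4] add  r4, r3, #33 -> r4=0x19
epilogue: pop r4=0xc2, sp=0xb1
r3 is caller-saved -> body value

REG = 0xf8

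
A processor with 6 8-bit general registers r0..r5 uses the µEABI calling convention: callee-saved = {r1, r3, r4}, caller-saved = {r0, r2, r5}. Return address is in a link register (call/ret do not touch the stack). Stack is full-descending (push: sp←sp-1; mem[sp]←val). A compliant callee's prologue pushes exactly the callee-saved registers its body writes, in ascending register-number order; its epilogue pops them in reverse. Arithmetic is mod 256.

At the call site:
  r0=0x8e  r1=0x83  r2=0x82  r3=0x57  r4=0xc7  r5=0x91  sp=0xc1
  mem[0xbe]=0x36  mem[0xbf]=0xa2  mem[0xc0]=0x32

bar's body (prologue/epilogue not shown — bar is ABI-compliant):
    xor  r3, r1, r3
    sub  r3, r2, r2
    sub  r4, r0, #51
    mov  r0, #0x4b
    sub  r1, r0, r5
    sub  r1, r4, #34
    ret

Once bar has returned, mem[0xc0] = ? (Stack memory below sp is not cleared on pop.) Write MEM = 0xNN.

MEM = 0x83

prologue: push r1 → mem[0xc0]=0x83, sp=0xc0
prologue: push r3 → mem[0xbf]=0x57, sp=0xbf
prologue: push r4 → mem[0xbe]=0xc7, sp=0xbe
body[0] xor  r3, r1, r3 → r3=0xd4
body[1] sub  r3, r2, r2 → r3=0x00
body[2] sub  r4, r0, #51 → r4=0x5b
body[3] mov  r0, #0x4b → r0=0x4b
body[4] sub  r1, r0, r5 → r1=0xba
body[5] sub  r1, r4, #34 → r1=0x39
epilogue: pop r4=0xc7, sp=0xbf
epilogue: pop r3=0x57, sp=0xc0
epilogue: pop r1=0x83, sp=0xc1
prologue pushed ['r1', 'r3', 'r4'] at ['0xc0', '0xbf', '0xbe']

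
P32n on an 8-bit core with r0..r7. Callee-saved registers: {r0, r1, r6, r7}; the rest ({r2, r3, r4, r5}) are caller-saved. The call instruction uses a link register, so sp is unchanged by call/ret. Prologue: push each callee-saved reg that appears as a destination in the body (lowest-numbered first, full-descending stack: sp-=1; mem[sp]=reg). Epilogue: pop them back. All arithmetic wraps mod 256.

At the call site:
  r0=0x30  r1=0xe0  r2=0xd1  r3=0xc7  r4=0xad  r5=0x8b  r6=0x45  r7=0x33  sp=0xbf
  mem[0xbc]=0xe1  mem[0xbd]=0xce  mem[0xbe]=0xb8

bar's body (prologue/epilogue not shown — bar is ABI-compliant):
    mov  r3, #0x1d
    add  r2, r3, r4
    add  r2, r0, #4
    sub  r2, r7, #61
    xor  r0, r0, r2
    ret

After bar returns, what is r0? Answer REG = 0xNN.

REG = 0x30

prologue: push r0 → mem[0xbe]=0x30, sp=0xbe
body[0] mov  r3, #0x1d → r3=0x1d
body[1] add  r2, r3, r4 → r2=0xca
body[2] add  r2, r0, #4 → r2=0x34
body[3] sub  r2, r7, #61 → r2=0xf6
body[4] xor  r0, r0, r2 → r0=0xc6
epilogue: pop r0=0x30, sp=0xbf
r0 is callee-saved → restored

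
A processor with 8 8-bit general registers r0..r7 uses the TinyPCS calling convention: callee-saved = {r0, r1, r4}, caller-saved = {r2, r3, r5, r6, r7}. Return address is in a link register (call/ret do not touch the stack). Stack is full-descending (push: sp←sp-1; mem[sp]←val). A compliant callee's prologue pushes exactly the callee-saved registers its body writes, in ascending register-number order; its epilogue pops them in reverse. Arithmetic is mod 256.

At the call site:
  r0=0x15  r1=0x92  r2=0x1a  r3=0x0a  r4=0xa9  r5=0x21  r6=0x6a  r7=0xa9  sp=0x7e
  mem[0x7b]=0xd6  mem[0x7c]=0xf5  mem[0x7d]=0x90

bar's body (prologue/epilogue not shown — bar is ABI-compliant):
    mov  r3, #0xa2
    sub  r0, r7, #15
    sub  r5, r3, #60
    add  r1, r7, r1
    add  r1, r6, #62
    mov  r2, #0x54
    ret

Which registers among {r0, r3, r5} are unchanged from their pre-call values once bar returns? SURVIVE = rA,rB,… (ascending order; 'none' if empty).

SURVIVE = r0

prologue: push r0 → mem[0x7d]=0x15, sp=0x7d
prologue: push r1 → mem[0x7c]=0x92, sp=0x7c
body[0] mov  r3, #0xa2 → r3=0xa2
body[1] sub  r0, r7, #15 → r0=0x9a
body[2] sub  r5, r3, #60 → r5=0x66
body[3] add  r1, r7, r1 → r1=0x3b
body[4] add  r1, r6, #62 → r1=0xa8
body[5] mov  r2, #0x54 → r2=0x54
epilogue: pop r1=0x92, sp=0x7d
epilogue: pop r0=0x15, sp=0x7e
r0: callee-saved, written=True
r3: caller-saved, written=True
r5: caller-saved, written=True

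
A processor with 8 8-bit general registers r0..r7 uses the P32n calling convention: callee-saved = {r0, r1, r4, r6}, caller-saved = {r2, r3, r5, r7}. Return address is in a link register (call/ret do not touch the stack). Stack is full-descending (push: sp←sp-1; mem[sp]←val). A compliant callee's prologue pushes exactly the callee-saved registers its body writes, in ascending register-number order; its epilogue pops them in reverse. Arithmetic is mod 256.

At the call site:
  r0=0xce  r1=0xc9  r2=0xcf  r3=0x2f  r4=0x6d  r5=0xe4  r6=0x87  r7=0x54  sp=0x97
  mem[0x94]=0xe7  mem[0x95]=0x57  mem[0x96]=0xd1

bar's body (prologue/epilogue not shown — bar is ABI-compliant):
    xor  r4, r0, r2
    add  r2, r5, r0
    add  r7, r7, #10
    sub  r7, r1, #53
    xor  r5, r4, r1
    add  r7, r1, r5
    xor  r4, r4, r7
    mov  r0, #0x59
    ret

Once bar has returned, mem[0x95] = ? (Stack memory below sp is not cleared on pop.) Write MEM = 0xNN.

prologue: push r0 → mem[0x96]=0xce, sp=0x96
prologue: push r4 → mem[0x95]=0x6d, sp=0x95
body[0] xor  r4, r0, r2 → r4=0x01
body[1] add  r2, r5, r0 → r2=0xb2
body[2] add  r7, r7, #10 → r7=0x5e
body[3] sub  r7, r1, #53 → r7=0x94
body[4] xor  r5, r4, r1 → r5=0xc8
body[5] add  r7, r1, r5 → r7=0x91
body[6] xor  r4, r4, r7 → r4=0x90
body[7] mov  r0, #0x59 → r0=0x59
epilogue: pop r4=0x6d, sp=0x96
epilogue: pop r0=0xce, sp=0x97
prologue pushed ['r0', 'r4'] at ['0x96', '0x95']

MEM = 0x6d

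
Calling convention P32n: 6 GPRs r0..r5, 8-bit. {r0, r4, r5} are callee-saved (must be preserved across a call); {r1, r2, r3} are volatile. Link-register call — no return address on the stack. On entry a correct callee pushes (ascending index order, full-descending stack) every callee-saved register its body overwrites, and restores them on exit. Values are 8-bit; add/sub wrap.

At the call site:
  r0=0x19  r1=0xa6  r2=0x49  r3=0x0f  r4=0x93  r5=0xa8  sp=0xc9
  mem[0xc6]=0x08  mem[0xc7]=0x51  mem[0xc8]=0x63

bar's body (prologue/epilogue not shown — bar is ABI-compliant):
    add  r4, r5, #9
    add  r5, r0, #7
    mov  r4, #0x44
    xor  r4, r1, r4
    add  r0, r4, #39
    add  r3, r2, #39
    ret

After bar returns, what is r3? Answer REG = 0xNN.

prologue: push r0 → mem[0xc8]=0x19, sp=0xc8
prologue: push r4 → mem[0xc7]=0x93, sp=0xc7
prologue: push r5 → mem[0xc6]=0xa8, sp=0xc6
body[0] add  r4, r5, #9 → r4=0xb1
body[1] add  r5, r0, #7 → r5=0x20
body[2] mov  r4, #0x44 → r4=0x44
body[3] xor  r4, r1, r4 → r4=0xe2
body[4] add  r0, r4, #39 → r0=0x09
body[5] add  r3, r2, #39 → r3=0x70
epilogue: pop r5=0xa8, sp=0xc7
epilogue: pop r4=0x93, sp=0xc8
epilogue: pop r0=0x19, sp=0xc9
r3 is caller-saved → body value

REG = 0x70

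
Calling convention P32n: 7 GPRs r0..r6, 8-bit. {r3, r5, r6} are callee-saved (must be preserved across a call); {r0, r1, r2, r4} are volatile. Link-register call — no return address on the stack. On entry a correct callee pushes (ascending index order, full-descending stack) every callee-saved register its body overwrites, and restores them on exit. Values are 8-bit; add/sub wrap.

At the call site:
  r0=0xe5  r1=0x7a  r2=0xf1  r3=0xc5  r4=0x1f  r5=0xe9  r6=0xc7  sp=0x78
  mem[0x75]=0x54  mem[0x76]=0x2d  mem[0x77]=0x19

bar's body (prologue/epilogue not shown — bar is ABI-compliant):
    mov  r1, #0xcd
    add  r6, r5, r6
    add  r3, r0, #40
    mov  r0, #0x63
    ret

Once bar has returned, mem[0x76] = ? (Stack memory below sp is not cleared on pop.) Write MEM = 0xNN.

prologue: push r3 -> mem[0x77]=0xc5, sp=0x77
prologue: push r6 -> mem[0x76]=0xc7, sp=0x76
body[0] mov  r1, #0xcd -> r1=0xcd
body[1] add  r6, r5, r6 -> r6=0xb0
body[2] add  r3, r0, #40 -> r3=0x0d
body[3] mov  r0, #0x63 -> r0=0x63
epilogue: pop r6=0xc7, sp=0x77
epilogue: pop r3=0xc5, sp=0x78
prologue pushed ['r3', 'r6'] at ['0x77', '0x76']

MEM = 0xc7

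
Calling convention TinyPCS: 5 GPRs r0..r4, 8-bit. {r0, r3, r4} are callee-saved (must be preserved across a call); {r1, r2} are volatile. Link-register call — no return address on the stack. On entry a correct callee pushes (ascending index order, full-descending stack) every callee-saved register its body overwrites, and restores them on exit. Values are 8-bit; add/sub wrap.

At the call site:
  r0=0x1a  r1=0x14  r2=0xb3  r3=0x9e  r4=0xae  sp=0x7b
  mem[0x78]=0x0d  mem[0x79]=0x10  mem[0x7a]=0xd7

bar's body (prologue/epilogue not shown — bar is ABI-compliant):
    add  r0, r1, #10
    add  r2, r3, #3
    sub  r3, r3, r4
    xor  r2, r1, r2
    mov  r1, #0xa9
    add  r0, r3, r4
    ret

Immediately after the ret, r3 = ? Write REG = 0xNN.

REG = 0x9e

prologue: push r0 → mem[0x7a]=0x1a, sp=0x7a
prologue: push r3 → mem[0x79]=0x9e, sp=0x79
body[0] add  r0, r1, #10 → r0=0x1e
body[1] add  r2, r3, #3 → r2=0xa1
body[2] sub  r3, r3, r4 → r3=0xf0
body[3] xor  r2, r1, r2 → r2=0xb5
body[4] mov  r1, #0xa9 → r1=0xa9
body[5] add  r0, r3, r4 → r0=0x9e
epilogue: pop r3=0x9e, sp=0x7a
epilogue: pop r0=0x1a, sp=0x7b
r3 is callee-saved → restored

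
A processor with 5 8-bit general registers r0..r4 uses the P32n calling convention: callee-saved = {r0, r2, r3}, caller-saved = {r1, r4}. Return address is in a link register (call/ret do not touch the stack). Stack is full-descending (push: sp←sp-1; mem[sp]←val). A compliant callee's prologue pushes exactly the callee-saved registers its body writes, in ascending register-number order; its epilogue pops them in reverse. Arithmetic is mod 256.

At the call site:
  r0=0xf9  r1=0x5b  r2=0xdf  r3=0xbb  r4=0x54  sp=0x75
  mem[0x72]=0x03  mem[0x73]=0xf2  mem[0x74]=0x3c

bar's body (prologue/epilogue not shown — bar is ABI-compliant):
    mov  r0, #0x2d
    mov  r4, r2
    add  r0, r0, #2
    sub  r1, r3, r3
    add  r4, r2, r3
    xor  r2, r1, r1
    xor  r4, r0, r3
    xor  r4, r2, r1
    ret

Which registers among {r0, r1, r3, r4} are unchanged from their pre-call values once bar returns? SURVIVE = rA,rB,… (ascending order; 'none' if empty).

prologue: push r0 → mem[0x74]=0xf9, sp=0x74
prologue: push r2 → mem[0x73]=0xdf, sp=0x73
body[0] mov  r0, #0x2d → r0=0x2d
body[1] mov  r4, r2 → r4=0xdf
body[2] add  r0, r0, #2 → r0=0x2f
body[3] sub  r1, r3, r3 → r1=0x00
body[4] add  r4, r2, r3 → r4=0x9a
body[5] xor  r2, r1, r1 → r2=0x00
body[6] xor  r4, r0, r3 → r4=0x94
body[7] xor  r4, r2, r1 → r4=0x00
epilogue: pop r2=0xdf, sp=0x74
epilogue: pop r0=0xf9, sp=0x75
r0: callee-saved, written=True
r1: caller-saved, written=True
r3: callee-saved, written=False
r4: caller-saved, written=True

SURVIVE = r0,r3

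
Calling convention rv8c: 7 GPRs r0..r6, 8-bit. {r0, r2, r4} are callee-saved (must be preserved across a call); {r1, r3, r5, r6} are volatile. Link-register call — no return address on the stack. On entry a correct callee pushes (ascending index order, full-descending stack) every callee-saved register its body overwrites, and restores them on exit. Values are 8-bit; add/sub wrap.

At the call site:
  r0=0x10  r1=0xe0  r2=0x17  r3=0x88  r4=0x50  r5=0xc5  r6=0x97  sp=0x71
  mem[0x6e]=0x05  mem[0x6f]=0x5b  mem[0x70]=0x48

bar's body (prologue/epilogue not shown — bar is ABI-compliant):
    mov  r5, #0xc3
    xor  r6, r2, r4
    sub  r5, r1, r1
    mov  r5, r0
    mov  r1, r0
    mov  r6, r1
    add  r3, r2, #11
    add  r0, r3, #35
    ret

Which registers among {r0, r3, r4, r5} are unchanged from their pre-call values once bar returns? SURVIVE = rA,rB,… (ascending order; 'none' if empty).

prologue: push r0 → mem[0x70]=0x10, sp=0x70
body[0] mov  r5, #0xc3 → r5=0xc3
body[1] xor  r6, r2, r4 → r6=0x47
body[2] sub  r5, r1, r1 → r5=0x00
body[3] mov  r5, r0 → r5=0x10
body[4] mov  r1, r0 → r1=0x10
body[5] mov  r6, r1 → r6=0x10
body[6] add  r3, r2, #11 → r3=0x22
body[7] add  r0, r3, #35 → r0=0x45
epilogue: pop r0=0x10, sp=0x71
r0: callee-saved, written=True
r3: caller-saved, written=True
r4: callee-saved, written=False
r5: caller-saved, written=True

SURVIVE = r0,r4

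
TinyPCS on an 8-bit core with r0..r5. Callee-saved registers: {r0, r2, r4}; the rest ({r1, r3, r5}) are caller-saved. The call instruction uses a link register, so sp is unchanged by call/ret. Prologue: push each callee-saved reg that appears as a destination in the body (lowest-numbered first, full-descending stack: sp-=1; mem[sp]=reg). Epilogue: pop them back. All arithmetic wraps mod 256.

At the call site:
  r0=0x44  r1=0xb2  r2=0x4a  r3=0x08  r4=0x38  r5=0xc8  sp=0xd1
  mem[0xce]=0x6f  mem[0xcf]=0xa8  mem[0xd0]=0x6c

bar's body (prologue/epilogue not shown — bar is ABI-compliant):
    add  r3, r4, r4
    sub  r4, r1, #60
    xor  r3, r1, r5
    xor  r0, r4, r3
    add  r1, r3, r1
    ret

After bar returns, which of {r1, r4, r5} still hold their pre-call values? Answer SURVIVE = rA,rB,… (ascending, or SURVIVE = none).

prologue: push r0 -> mem[0xd0]=0x44, sp=0xd0
prologue: push r4 -> mem[0xcf]=0x38, sp=0xcf
body[0] add  r3, r4, r4 -> r3=0x70
body[1] sub  r4, r1, #60 -> r4=0x76
body[2] xor  r3, r1, r5 -> r3=0x7a
body[3] xor  r0, r4, r3 -> r0=0x0c
body[4] add  r1, r3, r1 -> r1=0x2c
epilogue: pop r4=0x38, sp=0xd0
epilogue: pop r0=0x44, sp=0xd1
r1: caller-saved, written=True
r4: callee-saved, written=True
r5: caller-saved, written=False

SURVIVE = r4,r5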